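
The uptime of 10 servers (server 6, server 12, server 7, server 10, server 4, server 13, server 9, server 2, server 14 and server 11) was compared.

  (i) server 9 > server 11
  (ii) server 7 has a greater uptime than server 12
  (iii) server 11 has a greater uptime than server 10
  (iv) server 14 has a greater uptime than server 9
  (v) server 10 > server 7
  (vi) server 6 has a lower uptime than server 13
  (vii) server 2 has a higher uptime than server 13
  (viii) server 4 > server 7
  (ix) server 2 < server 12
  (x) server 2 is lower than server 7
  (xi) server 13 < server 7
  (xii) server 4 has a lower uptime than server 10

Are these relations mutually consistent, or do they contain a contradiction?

consistent

Every relation is compatible with server 6 < server 13 < server 2 < server 12 < server 7 < server 4 < server 10 < server 11 < server 9 < server 14; the set is consistent.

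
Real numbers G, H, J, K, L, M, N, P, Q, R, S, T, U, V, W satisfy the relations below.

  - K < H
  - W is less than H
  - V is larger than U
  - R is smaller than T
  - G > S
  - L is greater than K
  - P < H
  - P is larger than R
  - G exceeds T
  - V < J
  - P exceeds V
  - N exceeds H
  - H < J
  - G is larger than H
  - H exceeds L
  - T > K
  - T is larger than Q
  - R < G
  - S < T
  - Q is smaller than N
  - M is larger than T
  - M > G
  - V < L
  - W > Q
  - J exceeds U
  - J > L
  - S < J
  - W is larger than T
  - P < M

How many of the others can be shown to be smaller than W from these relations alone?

5

Directly below W: Q, T.
One step further: S, R, K (5 so far).
No other element is forced below W by the given relations, so the count is 5.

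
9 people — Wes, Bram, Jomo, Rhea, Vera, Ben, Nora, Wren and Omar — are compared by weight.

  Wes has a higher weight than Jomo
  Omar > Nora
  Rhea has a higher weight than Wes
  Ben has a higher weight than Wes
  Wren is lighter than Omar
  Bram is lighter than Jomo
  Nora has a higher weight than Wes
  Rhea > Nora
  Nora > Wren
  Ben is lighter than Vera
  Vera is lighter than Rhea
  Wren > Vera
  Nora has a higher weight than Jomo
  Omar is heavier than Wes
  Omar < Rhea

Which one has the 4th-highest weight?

Wren

The consecutive relations fix a unique order: Bram < Jomo < Wes < Ben < Vera < Wren < Nora < Omar < Rhea.
The 4th largest is Wren.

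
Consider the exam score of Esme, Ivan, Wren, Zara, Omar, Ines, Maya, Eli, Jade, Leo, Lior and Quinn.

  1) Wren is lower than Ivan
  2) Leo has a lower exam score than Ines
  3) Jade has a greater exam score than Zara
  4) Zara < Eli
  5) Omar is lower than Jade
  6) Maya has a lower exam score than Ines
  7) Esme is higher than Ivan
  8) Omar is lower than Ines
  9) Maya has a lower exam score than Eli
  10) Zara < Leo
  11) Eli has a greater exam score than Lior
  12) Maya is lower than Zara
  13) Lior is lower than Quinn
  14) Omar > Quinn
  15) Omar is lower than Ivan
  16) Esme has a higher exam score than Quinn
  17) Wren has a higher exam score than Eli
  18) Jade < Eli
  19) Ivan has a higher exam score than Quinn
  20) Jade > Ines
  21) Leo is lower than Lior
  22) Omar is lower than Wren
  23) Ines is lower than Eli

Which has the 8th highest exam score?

Quinn

The consecutive relations fix a unique order: Maya < Zara < Leo < Lior < Quinn < Omar < Ines < Jade < Eli < Wren < Ivan < Esme.
The 8th largest is Quinn.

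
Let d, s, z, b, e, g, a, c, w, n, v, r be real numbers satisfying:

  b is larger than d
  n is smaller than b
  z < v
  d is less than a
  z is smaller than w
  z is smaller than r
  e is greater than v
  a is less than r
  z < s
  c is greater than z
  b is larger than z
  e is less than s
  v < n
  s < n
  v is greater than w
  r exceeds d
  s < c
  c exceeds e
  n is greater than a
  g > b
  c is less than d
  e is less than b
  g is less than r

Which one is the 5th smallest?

s

Chaining the given pairs: z < w < v < e < s < c < d < a < n < b < g < r.
The 5th smallest is s.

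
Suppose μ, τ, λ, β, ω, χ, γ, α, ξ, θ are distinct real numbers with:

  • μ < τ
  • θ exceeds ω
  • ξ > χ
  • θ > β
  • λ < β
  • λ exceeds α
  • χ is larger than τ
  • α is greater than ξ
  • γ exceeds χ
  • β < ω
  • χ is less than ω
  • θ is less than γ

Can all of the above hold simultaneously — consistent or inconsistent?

Every relation is compatible with μ < τ < χ < ξ < α < λ < β < ω < θ < γ; the set is consistent.

consistent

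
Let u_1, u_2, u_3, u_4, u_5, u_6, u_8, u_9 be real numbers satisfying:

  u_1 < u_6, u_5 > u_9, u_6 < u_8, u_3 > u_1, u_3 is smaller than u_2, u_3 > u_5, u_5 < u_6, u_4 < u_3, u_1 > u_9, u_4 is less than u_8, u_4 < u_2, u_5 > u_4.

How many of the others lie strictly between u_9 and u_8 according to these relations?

The relations place u_9 below u_8. An element lies strictly between them when it is forced above u_9 and also forced below u_8.
Above u_9: {u_1, u_5, u_6, u_3, u_2}. Below u_8: {u_4, u_1, u_5, u_6}.
Intersection: {u_1, u_5, u_6} — 3.

3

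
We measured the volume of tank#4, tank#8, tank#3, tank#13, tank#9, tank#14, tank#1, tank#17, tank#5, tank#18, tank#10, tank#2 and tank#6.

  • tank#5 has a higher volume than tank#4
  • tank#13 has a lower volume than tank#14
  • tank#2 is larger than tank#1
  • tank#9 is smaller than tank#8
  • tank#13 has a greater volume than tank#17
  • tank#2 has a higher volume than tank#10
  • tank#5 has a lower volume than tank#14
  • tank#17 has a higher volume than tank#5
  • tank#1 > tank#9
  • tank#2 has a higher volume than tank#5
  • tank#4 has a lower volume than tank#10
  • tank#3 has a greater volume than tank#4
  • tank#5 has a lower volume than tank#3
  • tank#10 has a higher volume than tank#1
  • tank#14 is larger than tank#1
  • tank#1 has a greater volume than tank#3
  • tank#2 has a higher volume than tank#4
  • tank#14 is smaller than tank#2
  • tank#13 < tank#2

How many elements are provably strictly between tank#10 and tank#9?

The relations place tank#9 below tank#10. An element lies strictly between them when it is forced above tank#9 and also forced below tank#10.
Above tank#9: {tank#1, tank#14, tank#8, tank#2}. Below tank#10: {tank#4, tank#5, tank#3, tank#1}.
Intersection: {tank#1} — 1.

1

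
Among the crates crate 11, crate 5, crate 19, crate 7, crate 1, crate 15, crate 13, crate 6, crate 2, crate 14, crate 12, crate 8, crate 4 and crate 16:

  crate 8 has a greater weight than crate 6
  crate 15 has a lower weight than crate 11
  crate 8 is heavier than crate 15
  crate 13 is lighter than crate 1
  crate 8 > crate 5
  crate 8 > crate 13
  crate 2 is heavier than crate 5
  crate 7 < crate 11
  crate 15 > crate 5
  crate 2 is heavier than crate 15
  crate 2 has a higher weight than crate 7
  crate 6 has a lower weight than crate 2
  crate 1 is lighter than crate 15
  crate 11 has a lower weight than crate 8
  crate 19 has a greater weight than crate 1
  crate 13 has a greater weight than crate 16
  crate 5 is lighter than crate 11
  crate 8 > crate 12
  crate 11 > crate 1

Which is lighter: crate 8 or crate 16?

crate 16 < crate 13 and crate 13 < crate 1 give crate 16 < crate 1.
With crate 1 < crate 15: crate 16 < crate 13 < crate 1 < crate 15.
With crate 15 < crate 11: crate 16 < crate 13 < crate 1 < crate 15 < crate 11.
With crate 11 < crate 8: crate 16 < crate 13 < crate 1 < crate 15 < crate 11 < crate 8.
So crate 16 < crate 8; crate 16 is the lighter of the two.

crate 16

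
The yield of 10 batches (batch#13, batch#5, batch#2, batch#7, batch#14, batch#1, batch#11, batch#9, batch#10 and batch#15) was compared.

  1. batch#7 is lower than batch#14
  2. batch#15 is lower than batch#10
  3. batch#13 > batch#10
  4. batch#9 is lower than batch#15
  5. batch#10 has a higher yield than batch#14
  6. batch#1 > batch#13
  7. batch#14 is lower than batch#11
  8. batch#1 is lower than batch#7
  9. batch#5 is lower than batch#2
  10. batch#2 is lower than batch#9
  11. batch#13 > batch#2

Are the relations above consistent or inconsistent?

We have batch#14 < batch#10 stated directly, yet also batch#10 < batch#13 < batch#1 < batch#7 < batch#14 by chaining the others — so batch#10 < batch#14. Contradiction.

inconsistent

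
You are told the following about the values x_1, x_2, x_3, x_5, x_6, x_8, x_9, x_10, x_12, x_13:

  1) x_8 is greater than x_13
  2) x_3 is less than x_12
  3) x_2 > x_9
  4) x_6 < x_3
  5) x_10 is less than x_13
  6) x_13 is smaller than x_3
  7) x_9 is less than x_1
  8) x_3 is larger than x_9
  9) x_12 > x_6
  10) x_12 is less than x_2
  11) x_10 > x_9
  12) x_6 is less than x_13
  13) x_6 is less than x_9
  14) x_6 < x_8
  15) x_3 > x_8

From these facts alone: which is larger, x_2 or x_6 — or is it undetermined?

x_6 < x_9 < x_10 < x_13 < x_8 < x_3 < x_12 < x_2, by transitivity through x_9, x_10, x_13, x_8, x_3, x_12.
So x_2 is larger.

x_2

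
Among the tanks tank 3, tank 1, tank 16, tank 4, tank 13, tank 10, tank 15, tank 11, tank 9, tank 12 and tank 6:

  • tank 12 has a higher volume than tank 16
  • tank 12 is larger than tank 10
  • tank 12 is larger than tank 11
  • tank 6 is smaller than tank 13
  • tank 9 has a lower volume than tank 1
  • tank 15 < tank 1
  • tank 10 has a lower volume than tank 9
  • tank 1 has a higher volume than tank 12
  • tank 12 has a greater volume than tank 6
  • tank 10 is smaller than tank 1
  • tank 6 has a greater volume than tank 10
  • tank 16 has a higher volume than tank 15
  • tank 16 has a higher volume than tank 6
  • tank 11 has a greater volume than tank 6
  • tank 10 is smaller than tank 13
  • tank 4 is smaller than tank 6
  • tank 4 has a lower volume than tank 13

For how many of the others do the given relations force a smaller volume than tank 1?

8

From tank 1 the given relations immediately reach tank 15, tank 10, tank 9, tank 12.
From those, tank 6, tank 11, tank 16 — 7 in total.
From those, tank 4 — 8 in total.
No other element is forced below tank 1 by the given relations, so the count is 8.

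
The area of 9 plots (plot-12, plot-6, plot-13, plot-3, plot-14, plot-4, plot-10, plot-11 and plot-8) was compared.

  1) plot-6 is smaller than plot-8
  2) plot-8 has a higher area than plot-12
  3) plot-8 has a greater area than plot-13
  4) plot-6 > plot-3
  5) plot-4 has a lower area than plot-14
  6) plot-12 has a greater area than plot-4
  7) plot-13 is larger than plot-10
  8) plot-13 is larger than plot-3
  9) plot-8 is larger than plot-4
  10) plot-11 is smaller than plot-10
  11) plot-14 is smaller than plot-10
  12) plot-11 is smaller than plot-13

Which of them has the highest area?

Chaining downward from plot-8: directly below it, plot-4, plot-6, plot-12, plot-13; then plot-3, plot-11, plot-10; then plot-14.
That covers every other element, and nothing is given above plot-8, so plot-8 is the highest area.

plot-8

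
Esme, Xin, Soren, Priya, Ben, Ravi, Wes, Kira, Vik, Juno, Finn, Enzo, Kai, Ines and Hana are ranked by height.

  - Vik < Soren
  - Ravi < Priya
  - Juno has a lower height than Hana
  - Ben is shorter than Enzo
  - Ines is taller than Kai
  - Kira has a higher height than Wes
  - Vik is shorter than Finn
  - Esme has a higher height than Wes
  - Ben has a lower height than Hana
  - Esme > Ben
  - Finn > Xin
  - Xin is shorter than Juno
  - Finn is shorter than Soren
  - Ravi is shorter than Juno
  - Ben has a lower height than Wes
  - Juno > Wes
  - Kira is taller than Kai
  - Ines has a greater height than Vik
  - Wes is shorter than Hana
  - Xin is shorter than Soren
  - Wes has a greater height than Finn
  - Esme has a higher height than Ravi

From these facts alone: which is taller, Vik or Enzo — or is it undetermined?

undetermined

Following every chain through Vik: above Vik we get Finn, Wes, Ines, Juno, Esme, Kira, Hana, Soren.
Enzo is not reached, and no chain runs the other way from Enzo to Vik.
So the given relations leave the order of Vik and Enzo undetermined.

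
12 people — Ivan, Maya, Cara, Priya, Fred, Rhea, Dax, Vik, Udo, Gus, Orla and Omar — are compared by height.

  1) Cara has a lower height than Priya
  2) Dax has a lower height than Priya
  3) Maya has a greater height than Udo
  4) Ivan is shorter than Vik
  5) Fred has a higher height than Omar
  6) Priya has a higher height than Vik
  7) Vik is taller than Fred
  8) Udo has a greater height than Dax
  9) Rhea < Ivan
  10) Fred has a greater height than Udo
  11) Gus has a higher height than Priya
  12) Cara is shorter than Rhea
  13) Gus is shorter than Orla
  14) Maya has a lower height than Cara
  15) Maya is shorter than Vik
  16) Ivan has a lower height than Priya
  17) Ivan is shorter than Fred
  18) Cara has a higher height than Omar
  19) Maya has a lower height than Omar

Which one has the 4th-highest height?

Vik

The consecutive relations fix a unique order: Dax < Udo < Maya < Omar < Cara < Rhea < Ivan < Fred < Vik < Priya < Gus < Orla.
Counting 4 from the largest end gives Vik.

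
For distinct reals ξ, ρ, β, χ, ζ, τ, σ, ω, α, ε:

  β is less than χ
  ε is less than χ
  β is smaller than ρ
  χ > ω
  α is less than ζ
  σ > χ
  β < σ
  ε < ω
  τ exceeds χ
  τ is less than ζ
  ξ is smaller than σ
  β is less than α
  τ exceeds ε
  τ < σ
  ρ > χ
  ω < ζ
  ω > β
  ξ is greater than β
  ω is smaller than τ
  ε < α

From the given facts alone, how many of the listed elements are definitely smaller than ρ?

4

From ρ the given relations immediately reach β, χ.
From those, ε, ω — 4 in total.
No other element is forced below ρ by the given relations, so the count is 4.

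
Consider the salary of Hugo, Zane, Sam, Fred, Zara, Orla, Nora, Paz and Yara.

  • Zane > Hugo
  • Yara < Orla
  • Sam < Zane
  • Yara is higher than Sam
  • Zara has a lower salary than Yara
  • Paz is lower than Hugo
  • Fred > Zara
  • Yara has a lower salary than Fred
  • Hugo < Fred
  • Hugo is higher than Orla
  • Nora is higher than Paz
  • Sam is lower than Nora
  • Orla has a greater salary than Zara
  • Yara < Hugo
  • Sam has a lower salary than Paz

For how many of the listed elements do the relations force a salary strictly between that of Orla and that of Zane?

Chaining upward from Orla reaches: Hugo, Fred.
Chaining downward from Zane reaches: Zara, Sam, Yara, Paz, Hugo.
Strictly between Orla and Zane are those in both lists: Hugo — 1 element.

1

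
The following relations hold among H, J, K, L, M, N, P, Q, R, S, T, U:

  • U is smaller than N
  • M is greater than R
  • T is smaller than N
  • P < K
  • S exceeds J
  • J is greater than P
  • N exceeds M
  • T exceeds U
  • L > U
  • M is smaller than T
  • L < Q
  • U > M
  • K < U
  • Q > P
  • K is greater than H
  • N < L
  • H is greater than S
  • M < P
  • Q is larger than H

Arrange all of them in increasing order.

Nothing is placed below R, so it is least; from there R < M; M < P; P < J; J < S; S < H; H < K; K < U; U < T; T < N; N < L; L < Q, each given directly.

R < M < P < J < S < H < K < U < T < N < L < Q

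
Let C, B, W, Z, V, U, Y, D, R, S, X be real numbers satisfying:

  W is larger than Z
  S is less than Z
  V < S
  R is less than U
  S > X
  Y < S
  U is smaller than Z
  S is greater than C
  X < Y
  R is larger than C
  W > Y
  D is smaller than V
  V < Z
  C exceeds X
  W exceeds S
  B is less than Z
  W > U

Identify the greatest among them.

X is not greatest since X < S; D is not greatest since D < V; C is not greatest since C < R; B is not greatest since B < Z; R is not greatest since R < U; Y is not greatest since Y < S; V is not greatest since V < S; S is not greatest since S < W; U is not greatest since U < W; Z is not greatest since Z < W.
Only W has nothing above it, so W is the greatest.

W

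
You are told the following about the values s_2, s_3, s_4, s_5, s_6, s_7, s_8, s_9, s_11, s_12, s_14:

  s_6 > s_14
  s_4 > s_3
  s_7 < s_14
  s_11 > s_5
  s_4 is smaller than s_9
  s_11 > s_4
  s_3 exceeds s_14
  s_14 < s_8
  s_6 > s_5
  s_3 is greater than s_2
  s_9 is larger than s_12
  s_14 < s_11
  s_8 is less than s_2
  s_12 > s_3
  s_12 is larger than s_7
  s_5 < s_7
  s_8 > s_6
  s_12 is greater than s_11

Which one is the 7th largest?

Chaining the given pairs: s_5 < s_7 < s_14 < s_6 < s_8 < s_2 < s_3 < s_4 < s_11 < s_12 < s_9.
Counting 7 from the largest end gives s_8.

s_8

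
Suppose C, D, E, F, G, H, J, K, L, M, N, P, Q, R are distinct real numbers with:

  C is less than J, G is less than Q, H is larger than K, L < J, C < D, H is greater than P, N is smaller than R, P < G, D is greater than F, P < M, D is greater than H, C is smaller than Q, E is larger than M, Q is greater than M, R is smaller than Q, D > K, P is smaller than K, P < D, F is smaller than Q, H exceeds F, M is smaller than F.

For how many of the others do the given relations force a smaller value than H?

Directly below H: P, K, F.
One step further: M (4 so far).
Nothing else is reachable below H; 4 in all.

4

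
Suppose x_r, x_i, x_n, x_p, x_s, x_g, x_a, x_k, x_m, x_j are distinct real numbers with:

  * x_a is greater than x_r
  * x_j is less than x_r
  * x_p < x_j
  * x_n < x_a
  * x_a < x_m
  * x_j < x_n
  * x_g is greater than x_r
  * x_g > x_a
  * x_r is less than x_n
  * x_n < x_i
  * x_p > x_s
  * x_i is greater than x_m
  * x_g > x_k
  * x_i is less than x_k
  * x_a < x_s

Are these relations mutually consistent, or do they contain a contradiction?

inconsistent

Chaining the given relations yields x_s < x_p < x_j < x_r < x_n < x_a, so x_s < x_a. But one relation states x_a < x_s. These cannot both hold.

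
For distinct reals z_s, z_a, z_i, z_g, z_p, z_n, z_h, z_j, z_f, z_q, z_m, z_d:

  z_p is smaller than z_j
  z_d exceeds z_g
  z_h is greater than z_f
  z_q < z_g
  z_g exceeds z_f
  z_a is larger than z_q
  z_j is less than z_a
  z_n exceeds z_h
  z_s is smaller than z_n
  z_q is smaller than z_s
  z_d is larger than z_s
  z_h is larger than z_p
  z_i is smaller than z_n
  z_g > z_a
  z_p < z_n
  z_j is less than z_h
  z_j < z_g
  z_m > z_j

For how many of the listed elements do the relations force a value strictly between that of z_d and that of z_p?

3

Chaining upward from z_p reaches: z_j, z_a, z_h, z_n, z_g, z_m.
Chaining downward from z_d reaches: z_j, z_q, z_a, z_s, z_f, z_g.
Strictly between z_p and z_d are those in both lists: z_j, z_a, z_g — 3 elements.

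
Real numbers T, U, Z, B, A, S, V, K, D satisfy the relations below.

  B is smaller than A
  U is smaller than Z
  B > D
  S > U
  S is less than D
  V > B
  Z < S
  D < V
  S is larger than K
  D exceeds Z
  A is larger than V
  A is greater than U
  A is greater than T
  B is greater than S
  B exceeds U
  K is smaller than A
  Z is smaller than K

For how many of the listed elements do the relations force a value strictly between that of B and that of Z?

The relations place Z below B. An element lies strictly between them when it is forced above Z and also forced below B.
Above Z: {K, S, D, V, A}. Below B: {U, K, S, D}.
Intersection: {K, S, D} — 3.

3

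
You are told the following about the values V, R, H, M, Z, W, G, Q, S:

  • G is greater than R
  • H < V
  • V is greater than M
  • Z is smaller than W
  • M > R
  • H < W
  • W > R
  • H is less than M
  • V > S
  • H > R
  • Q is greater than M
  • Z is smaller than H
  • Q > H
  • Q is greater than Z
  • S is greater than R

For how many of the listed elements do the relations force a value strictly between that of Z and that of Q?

2

Chaining upward from Z reaches: H, M, W, V.
Chaining downward from Q reaches: R, H, M.
Strictly between Z and Q are those in both lists: H, M — 2 elements.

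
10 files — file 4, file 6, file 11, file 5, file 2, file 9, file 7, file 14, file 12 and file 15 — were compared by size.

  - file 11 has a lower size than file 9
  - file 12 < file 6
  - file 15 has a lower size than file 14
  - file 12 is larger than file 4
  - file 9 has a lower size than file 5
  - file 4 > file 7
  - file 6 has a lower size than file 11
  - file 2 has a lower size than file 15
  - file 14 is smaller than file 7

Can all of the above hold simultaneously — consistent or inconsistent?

The single ordering file 2 < file 15 < file 14 < file 7 < file 4 < file 12 < file 6 < file 11 < file 9 < file 5 satisfies every listed relation, so no contradiction arises.

consistent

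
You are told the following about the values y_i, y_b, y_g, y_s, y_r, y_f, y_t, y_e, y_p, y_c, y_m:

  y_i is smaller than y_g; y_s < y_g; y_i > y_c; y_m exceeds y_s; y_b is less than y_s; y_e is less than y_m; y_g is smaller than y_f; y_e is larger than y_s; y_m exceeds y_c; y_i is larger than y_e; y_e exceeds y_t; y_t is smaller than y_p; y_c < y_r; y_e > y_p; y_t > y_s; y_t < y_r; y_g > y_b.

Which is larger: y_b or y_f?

y_f

y_b < y_s and y_s < y_t give y_b < y_t.
With y_t < y_p: y_b < y_s < y_t < y_p.
Then y_p < y_e extends the chain to y_e.
With y_e < y_i: y_b < y_s < y_t < y_p < y_e < y_i.
Then y_i < y_g extends the chain to y_g.
With y_g < y_f: y_b < y_s < y_t < y_p < y_e < y_i < y_g < y_f.
So y_b < y_f; y_f is the larger of the two.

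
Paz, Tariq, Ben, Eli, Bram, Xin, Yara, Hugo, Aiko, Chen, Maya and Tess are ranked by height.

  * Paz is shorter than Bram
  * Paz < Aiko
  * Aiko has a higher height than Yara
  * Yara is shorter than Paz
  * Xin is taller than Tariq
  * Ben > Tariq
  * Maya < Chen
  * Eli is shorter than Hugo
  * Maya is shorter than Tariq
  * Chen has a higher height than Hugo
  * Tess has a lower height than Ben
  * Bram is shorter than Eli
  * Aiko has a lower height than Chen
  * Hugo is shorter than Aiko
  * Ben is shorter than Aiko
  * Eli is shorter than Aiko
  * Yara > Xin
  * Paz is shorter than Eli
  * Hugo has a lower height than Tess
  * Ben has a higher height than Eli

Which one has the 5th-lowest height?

The consecutive relations fix a unique order: Maya < Tariq < Xin < Yara < Paz < Bram < Eli < Hugo < Tess < Ben < Aiko < Chen.
Counting 5 from the smallest end gives Paz.

Paz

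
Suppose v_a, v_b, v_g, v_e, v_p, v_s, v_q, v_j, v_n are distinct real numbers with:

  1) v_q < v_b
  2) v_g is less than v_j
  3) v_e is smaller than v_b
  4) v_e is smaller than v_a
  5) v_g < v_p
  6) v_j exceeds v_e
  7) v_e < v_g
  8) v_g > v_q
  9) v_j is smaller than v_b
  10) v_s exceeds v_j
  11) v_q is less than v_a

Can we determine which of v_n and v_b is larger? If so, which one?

undetermined

Following every chain through v_n: nothing is chained to v_n.
v_b is not reached, and no chain runs the other way from v_b to v_n.
So the given relations leave the order of v_n and v_b undetermined.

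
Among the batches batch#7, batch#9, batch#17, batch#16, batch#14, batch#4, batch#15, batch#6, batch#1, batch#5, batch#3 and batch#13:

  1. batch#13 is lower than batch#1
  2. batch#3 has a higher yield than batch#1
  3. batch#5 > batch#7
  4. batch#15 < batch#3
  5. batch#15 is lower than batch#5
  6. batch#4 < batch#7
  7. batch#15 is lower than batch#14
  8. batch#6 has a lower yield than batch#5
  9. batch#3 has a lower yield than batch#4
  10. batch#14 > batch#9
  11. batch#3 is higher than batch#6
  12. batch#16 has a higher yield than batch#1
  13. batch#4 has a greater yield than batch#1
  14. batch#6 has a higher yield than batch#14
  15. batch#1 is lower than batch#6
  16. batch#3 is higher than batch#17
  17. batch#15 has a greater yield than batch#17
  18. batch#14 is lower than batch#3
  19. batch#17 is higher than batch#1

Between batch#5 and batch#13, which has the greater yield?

The relevant relations are batch#13 < batch#1; batch#1 < batch#17; batch#17 < batch#15; batch#15 < batch#14; batch#14 < batch#6; batch#6 < batch#3; batch#3 < batch#4; batch#4 < batch#7; batch#7 < batch#5.
Together: batch#13 < batch#1 < batch#17 < batch#15 < batch#14 < batch#6 < batch#3 < batch#4 < batch#7 < batch#5.
So batch#13 < batch#5; batch#5 is the higher of the two.

batch#5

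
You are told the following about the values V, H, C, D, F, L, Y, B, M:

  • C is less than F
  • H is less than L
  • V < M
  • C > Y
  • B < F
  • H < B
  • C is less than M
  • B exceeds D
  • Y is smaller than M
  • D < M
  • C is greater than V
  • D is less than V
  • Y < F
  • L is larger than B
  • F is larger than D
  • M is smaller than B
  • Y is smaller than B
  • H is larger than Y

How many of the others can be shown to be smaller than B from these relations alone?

6

Directly below B: D, Y, H, M.
One step further: V, C (6 so far).
No other element is forced below B by the given relations, so the count is 6.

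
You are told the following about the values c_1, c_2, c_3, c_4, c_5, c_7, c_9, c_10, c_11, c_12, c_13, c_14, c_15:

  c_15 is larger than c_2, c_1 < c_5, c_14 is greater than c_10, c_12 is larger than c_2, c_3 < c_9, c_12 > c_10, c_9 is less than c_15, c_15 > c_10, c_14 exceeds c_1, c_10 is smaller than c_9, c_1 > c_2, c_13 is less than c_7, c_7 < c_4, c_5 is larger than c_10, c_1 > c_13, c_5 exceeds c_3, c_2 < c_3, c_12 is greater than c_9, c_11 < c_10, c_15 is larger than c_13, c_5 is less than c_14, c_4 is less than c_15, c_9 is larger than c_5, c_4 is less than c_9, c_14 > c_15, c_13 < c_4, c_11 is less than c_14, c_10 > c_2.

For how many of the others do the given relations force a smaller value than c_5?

The elements the relations force below c_5 are c_11, c_2, c_13, c_10, c_3, c_1 — no chain reaches any other.
That is 6.

6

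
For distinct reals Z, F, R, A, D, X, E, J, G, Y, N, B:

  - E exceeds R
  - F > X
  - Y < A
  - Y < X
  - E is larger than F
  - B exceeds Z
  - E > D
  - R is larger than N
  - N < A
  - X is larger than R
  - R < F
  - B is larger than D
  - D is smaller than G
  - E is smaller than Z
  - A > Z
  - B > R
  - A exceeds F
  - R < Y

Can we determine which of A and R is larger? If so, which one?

A

R < Y and Y < X give R < X.
With X < F: R < Y < X < F.
Then F < E extends the chain to E.
With E < Z: R < Y < X < F < E < Z.
Then Z < A extends the chain to A.
So A is larger.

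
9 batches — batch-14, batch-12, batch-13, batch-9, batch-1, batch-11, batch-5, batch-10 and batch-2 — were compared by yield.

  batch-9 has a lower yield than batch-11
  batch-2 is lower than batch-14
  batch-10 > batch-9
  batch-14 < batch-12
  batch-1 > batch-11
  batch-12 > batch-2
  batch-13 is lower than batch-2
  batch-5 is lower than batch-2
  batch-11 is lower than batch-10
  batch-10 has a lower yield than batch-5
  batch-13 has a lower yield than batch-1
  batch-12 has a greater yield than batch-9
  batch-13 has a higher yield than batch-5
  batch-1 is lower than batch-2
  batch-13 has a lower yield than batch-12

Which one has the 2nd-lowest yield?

batch-11

Chaining the given pairs: batch-9 < batch-11 < batch-10 < batch-5 < batch-13 < batch-1 < batch-2 < batch-14 < batch-12.
The 2nd smallest is batch-11.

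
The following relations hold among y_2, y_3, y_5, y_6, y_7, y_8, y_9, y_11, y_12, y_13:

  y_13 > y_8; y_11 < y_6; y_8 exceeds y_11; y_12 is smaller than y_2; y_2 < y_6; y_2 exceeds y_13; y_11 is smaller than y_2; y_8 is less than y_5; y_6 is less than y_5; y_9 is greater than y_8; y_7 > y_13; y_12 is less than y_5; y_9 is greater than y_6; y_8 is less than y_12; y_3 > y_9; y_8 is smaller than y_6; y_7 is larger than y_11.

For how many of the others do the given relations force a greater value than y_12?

5

Directly above y_12: y_2, y_5.
One step further: y_6 (3 so far).
One step further: y_9 (4 so far).
One step further: y_3 (5 so far).
Nothing else is reachable above y_12; 5 in all.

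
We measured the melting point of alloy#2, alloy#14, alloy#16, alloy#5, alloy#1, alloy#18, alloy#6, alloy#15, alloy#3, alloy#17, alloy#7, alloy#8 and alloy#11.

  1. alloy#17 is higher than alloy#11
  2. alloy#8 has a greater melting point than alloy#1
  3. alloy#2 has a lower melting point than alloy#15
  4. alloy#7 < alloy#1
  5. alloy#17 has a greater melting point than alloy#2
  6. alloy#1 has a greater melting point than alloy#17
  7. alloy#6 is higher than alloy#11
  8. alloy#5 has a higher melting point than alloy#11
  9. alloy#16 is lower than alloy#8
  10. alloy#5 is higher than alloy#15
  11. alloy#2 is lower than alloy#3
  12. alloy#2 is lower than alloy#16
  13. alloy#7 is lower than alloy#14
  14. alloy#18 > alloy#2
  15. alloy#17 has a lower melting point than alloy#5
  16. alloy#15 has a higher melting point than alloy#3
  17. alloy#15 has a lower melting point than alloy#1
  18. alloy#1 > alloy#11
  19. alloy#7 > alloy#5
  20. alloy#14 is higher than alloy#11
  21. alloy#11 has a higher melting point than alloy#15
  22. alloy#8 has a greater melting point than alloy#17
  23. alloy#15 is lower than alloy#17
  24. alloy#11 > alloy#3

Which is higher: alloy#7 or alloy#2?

alloy#2 < alloy#3 and alloy#3 < alloy#15 give alloy#2 < alloy#15.
Then alloy#15 < alloy#11 extends the chain to alloy#11.
Then alloy#11 < alloy#17 extends the chain to alloy#17.
With alloy#17 < alloy#5: alloy#2 < alloy#3 < alloy#15 < alloy#11 < alloy#17 < alloy#5.
Then alloy#5 < alloy#7 extends the chain to alloy#7.
So alloy#2 < alloy#7; alloy#7 is the higher of the two.

alloy#7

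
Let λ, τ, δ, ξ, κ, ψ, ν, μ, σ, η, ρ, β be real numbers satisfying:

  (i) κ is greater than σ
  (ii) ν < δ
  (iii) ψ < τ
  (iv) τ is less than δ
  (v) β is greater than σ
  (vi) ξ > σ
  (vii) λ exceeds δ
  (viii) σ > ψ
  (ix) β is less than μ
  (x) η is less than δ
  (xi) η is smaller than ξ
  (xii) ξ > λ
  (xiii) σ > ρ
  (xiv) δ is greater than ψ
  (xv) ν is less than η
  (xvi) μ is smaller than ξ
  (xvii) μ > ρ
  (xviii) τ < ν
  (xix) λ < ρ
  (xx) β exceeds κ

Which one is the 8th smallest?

σ

Chaining the given pairs: ψ < τ < ν < η < δ < λ < ρ < σ < κ < β < μ < ξ.
The 8th smallest is σ.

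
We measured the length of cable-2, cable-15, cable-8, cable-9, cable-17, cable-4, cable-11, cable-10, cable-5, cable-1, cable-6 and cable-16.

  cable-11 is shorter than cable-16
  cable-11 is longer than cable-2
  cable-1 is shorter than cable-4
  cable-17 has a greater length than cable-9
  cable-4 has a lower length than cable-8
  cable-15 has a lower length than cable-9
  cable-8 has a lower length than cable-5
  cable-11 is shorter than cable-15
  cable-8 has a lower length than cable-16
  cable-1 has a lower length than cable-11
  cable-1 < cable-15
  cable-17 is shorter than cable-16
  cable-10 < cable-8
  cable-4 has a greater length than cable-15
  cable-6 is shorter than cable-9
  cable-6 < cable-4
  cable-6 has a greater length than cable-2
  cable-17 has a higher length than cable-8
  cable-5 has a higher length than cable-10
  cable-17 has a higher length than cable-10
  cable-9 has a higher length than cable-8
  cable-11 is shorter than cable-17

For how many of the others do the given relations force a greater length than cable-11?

7

Directly above cable-11: cable-15, cable-17, cable-16.
One step further: cable-4, cable-9 (5 so far).
One step further: cable-8 (6 so far).
One step further: cable-5 (7 so far).
Nothing else is reachable above cable-11; 7 in all.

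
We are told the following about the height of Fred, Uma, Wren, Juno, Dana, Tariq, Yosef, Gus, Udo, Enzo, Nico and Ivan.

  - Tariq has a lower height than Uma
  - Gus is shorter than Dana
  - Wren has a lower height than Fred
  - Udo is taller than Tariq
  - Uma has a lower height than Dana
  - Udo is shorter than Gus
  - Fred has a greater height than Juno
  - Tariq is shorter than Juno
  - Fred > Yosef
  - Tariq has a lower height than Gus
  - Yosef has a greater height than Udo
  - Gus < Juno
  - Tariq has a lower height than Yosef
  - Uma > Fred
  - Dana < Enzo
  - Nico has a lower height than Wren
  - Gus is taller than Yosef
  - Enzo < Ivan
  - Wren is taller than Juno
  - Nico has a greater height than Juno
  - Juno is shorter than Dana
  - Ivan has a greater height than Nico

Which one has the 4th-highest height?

Uma

The consecutive relations fix a unique order: Tariq < Udo < Yosef < Gus < Juno < Nico < Wren < Fred < Uma < Dana < Enzo < Ivan.
The 4th largest is Uma.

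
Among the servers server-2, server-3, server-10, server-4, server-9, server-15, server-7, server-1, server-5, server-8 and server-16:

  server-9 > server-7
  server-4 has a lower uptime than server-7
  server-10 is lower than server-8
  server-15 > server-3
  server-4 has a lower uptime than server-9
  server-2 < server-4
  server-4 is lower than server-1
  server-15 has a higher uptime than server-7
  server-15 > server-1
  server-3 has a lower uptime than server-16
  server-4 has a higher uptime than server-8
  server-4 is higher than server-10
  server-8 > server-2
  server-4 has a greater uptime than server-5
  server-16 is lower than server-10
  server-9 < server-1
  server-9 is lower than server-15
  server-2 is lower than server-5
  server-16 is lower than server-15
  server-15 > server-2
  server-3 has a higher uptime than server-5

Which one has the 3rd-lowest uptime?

server-3

Piecing the relations together gives one ordering: server-2 < server-5 < server-3 < server-16 < server-10 < server-8 < server-4 < server-7 < server-9 < server-1 < server-15.
Counting 3 from the smallest end gives server-3.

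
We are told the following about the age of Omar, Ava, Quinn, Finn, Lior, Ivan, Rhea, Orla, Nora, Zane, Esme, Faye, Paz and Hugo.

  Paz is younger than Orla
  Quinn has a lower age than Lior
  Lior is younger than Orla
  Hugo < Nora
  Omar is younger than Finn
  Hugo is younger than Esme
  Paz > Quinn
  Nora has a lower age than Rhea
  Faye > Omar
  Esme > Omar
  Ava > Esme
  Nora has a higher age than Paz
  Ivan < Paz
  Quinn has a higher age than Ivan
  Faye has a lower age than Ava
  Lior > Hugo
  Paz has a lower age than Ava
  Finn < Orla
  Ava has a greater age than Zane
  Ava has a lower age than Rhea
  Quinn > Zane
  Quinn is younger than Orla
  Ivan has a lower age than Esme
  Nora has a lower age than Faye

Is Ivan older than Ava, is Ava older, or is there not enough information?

Chaining the given relations: Ivan < Quinn < Paz < Nora < Faye < Ava.
So Ava is older.

Ava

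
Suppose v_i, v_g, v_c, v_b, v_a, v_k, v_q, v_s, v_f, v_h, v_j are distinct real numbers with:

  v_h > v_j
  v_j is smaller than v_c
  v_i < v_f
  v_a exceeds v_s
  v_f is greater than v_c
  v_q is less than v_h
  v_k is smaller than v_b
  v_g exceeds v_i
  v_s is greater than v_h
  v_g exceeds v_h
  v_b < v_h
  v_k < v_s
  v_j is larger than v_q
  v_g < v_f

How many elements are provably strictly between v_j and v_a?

The relations place v_j below v_a. An element lies strictly between them when it is forced above v_j and also forced below v_a.
Above v_j: {v_c, v_h, v_s, v_g, v_f}. Below v_a: {v_k, v_q, v_b, v_h, v_s}.
Intersection: {v_h, v_s} — 2.

2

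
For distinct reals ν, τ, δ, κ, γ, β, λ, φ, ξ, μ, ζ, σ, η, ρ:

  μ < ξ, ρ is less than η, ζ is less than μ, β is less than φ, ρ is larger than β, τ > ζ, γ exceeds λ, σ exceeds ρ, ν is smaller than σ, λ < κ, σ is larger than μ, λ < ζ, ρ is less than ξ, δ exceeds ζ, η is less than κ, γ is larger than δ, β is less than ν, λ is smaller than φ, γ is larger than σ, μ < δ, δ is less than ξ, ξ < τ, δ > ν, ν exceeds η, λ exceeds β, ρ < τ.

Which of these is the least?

λ is not least since β < λ; ρ is not least since β < ρ; ζ is not least since λ < ζ; η is not least since ρ < η; ν is not least since β < ν; μ is not least since ζ < μ; δ is not least since ζ < δ; ξ is not least since ρ < ξ; σ is not least since ν < σ; γ is not least since δ < γ; φ is not least since β < φ; τ is not least since ξ < τ; κ is not least since η < κ.
Only β has nothing below it, so β is the least.

β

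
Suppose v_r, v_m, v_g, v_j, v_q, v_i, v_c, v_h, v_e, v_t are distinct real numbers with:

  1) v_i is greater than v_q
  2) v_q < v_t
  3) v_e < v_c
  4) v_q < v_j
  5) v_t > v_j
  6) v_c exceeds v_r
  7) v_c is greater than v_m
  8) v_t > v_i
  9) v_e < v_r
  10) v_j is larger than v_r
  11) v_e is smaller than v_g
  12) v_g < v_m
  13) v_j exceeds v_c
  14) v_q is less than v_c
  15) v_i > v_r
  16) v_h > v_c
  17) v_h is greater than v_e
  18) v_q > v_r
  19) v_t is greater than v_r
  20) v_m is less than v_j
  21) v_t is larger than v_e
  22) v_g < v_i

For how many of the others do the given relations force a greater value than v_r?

6

Directly above v_r: v_q, v_c, v_i, v_j, v_t.
One step further: v_h (6 so far).
No other element is forced above v_r by the given relations, so the count is 6.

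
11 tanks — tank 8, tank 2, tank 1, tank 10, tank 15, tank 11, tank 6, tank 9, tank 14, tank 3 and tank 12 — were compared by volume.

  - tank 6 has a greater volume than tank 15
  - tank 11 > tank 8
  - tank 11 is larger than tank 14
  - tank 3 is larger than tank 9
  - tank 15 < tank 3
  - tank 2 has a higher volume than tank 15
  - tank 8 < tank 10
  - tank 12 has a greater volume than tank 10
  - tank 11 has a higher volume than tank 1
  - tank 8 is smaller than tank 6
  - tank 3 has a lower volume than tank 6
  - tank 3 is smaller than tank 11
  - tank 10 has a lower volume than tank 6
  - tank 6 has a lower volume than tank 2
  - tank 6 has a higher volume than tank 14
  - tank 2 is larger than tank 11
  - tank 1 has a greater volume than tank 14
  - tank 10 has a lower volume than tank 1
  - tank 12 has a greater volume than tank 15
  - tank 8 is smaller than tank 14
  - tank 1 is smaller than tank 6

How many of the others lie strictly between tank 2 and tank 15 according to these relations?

Chaining upward from tank 15 reaches: tank 12, tank 3, tank 11, tank 6.
Chaining downward from tank 2 reaches: tank 9, tank 8, tank 10, tank 14, tank 1, tank 3, tank 11, tank 6.
Strictly between tank 15 and tank 2 are those in both lists: tank 3, tank 11, tank 6 — 3 elements.

3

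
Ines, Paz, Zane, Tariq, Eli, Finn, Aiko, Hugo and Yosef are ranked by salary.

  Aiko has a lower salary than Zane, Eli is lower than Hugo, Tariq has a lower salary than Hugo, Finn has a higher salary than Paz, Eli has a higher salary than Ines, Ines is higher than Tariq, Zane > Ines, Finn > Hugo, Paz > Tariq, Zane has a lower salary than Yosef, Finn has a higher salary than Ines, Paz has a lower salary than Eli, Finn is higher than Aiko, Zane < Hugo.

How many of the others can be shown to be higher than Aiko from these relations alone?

4

The elements the relations force above Aiko are Zane, Hugo, Finn, Yosef — no chain reaches any other.
That is 4.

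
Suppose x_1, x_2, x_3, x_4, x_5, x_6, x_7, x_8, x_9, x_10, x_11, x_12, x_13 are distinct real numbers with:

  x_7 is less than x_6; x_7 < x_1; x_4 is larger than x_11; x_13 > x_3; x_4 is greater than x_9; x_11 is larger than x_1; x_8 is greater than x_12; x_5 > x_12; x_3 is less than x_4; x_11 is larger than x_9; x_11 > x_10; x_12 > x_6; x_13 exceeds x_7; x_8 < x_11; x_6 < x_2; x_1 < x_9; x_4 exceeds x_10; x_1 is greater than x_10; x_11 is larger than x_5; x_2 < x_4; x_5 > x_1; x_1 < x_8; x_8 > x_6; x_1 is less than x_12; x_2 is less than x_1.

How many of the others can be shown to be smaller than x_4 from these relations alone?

11

The elements the relations force below x_4 are x_10, x_7, x_6, x_2, x_3, x_1, x_9, x_12, x_5, x_8, x_11 — no chain reaches any other.
That is 11.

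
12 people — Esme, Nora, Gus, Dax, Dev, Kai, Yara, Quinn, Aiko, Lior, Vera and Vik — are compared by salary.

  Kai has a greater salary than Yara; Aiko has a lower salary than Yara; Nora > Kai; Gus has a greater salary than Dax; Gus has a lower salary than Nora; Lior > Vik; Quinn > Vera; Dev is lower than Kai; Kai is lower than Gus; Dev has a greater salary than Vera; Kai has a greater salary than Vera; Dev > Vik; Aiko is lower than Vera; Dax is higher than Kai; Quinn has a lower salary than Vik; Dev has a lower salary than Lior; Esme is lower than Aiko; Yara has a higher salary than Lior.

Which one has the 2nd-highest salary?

Gus

The consecutive relations fix a unique order: Esme < Aiko < Vera < Quinn < Vik < Dev < Lior < Yara < Kai < Dax < Gus < Nora.
The 2nd largest is Gus.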